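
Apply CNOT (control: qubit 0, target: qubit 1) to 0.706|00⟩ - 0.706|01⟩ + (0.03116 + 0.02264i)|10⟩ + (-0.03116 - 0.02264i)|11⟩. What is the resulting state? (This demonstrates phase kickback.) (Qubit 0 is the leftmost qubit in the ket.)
0.706|00⟩ - 0.706|01⟩ + (-0.03116 - 0.02264i)|10⟩ + (0.03116 + 0.02264i)|11⟩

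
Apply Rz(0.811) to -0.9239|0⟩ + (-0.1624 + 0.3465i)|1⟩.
(-0.849 + 0.3645i)|0⟩ + (-0.2859 + 0.2543i)|1⟩

Rz(0.811) = [[e^(−iθ/2), 0], [0, e^(iθ/2)]] with e^(±iθ/2) = cos(θ/2) ± i·sin(θ/2); θ = 0.811, cos(θ/2) ≈ 0.918905, sin(θ/2) ≈ 0.394478.
With a = amp(|0⟩) = -0.9239 and b = amp(|1⟩) = (-0.1624 + 0.3465i):
new amp(|0⟩) = (0.918905 - 0.394478i)·a = (-0.849 + 0.3645i)
new amp(|1⟩) = (0.918905 + 0.394478i)·b = (-0.2859 + 0.2543i)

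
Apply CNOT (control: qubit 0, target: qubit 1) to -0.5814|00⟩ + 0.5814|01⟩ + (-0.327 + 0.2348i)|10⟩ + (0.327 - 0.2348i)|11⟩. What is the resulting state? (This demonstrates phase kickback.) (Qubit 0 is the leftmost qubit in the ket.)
-0.5814|00⟩ + 0.5814|01⟩ + (0.327 - 0.2348i)|10⟩ + (-0.327 + 0.2348i)|11⟩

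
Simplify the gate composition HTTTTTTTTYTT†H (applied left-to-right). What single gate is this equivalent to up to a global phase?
Y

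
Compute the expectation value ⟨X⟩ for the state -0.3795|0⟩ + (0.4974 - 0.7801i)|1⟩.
-0.3775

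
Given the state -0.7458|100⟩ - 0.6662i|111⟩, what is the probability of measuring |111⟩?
0.4438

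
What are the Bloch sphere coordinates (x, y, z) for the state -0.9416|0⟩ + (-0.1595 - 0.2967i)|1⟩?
(0.3004, 0.5587, 0.7731)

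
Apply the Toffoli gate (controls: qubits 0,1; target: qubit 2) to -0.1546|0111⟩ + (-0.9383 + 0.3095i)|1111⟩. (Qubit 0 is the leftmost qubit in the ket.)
-0.1546|0111⟩ + (-0.9383 + 0.3095i)|1101⟩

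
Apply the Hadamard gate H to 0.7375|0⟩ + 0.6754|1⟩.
0.9991|0⟩ + 0.04391|1⟩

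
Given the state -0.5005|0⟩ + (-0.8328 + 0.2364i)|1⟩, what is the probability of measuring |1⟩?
0.7494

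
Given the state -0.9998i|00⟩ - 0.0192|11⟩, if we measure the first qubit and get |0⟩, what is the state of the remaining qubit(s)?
-i|0⟩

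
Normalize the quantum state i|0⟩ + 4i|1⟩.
0.2425i|0⟩ + 0.9701i|1⟩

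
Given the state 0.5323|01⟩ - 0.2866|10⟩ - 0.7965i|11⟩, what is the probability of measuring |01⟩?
0.2833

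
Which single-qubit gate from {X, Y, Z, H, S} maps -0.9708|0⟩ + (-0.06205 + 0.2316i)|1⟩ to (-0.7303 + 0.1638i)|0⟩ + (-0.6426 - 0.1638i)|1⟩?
H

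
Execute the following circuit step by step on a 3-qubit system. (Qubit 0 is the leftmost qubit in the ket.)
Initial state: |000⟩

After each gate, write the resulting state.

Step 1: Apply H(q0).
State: 1/√2|000⟩ + 1/√2|100⟩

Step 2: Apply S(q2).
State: 1/√2|000⟩ + 1/√2|100⟩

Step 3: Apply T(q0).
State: 1/√2|000⟩ + (1/2 + (1/2)i)|100⟩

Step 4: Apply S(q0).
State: 1/√2|000⟩ + (-1/2 + (1/2)i)|100⟩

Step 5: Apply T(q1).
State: 1/√2|000⟩ + (-1/2 + (1/2)i)|100⟩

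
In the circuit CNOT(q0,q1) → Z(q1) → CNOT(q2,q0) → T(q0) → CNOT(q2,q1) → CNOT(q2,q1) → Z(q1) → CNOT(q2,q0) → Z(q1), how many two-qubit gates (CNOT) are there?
5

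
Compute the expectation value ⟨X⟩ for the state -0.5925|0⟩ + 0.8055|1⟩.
-0.9545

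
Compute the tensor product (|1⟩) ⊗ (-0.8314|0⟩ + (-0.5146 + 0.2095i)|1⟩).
-0.8314|10⟩ + (-0.5146 + 0.2095i)|11⟩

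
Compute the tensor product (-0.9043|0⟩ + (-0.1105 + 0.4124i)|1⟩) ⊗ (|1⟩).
-0.9043|01⟩ + (-0.1105 + 0.4124i)|11⟩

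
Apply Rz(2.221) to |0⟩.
(0.4442 - 0.8959i)|0⟩

Rz(2.221) = [[e^(−iθ/2), 0], [0, e^(iθ/2)]] with e^(±iθ/2) = cos(θ/2) ± i·sin(θ/2); θ = 2.221, cos(θ/2) ≈ 0.444214, sin(θ/2) ≈ 0.895921.
With a = amp(|0⟩) = 1 and b = amp(|1⟩) = 0:
new amp(|0⟩) = (0.444214 - 0.895921i)·a = (0.4442 - 0.8959i)
new amp(|1⟩) = (0.444214 + 0.895921i)·b = 0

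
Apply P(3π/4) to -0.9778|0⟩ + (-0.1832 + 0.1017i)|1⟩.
-0.9778|0⟩ + (0.05763 - 0.2015i)|1⟩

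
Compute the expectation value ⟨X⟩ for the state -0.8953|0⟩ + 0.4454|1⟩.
-0.7975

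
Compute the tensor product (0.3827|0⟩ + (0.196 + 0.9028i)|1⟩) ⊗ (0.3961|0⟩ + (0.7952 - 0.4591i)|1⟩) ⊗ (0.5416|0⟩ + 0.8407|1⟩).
0.0821|000⟩ + 0.1274|001⟩ + (0.1648 - 0.09516i)|010⟩ + (0.2558 - 0.1477i)|011⟩ + (0.04205 + 0.1937i)|100⟩ + (0.06527 + 0.3006i)|101⟩ + (0.3089 + 0.3401i)|110⟩ + (0.4795 + 0.5279i)|111⟩

amp(|b₁b₂…⟩) = product of the factor amplitudes for bits b₁, b₂, …; only kets whose every factor amplitude is nonzero survive.
|000⟩: (0.3827)(0.3961)(0.5416) = 0.0821
|001⟩: (0.3827)(0.3961)(0.8407) = 0.1274
|010⟩: (0.3827)(0.7952 - 0.4591i)(0.5416) = (0.1648 - 0.09516i)
|011⟩: (0.3827)(0.7952 - 0.4591i)(0.8407) = (0.2558 - 0.1477i)
|100⟩: (0.196 + 0.9028i)(0.3961)(0.5416) = (0.04205 + 0.1937i)
|101⟩: (0.196 + 0.9028i)(0.3961)(0.8407) = (0.06527 + 0.3006i)
|110⟩: (0.196 + 0.9028i)(0.7952 - 0.4591i)(0.5416) = (0.3089 + 0.3401i)
|111⟩: (0.196 + 0.9028i)(0.7952 - 0.4591i)(0.8407) = (0.4795 + 0.5279i)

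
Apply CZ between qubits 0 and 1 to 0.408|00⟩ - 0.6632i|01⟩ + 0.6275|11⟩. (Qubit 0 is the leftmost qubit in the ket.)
0.408|00⟩ - 0.6632i|01⟩ - 0.6275|11⟩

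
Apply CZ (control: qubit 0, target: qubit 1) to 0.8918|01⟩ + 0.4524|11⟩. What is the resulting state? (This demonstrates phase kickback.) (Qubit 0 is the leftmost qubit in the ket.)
0.8918|01⟩ - 0.4524|11⟩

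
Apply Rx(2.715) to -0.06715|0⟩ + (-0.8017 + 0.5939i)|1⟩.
(0.5662 + 0.7835i)|0⟩ + (-0.1697 + 0.1913i)|1⟩

Rx(2.715) = [[cos(θ/2), −i·sin(θ/2)], [−i·sin(θ/2), cos(θ/2)]]; θ = 2.715, cos(θ/2) ≈ 0.211683, sin(θ/2) ≈ 0.977338.
With a = amp(|0⟩) = -0.06715 and b = amp(|1⟩) = (-0.8017 + 0.5939i):
new amp(|0⟩) = (0.211683)·a + (-0.977338i)·b = (0.5662 + 0.7835i)
new amp(|1⟩) = (-0.977338i)·a + (0.211683)·b = (-0.1697 + 0.1913i)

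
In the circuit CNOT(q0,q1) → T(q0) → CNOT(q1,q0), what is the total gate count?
3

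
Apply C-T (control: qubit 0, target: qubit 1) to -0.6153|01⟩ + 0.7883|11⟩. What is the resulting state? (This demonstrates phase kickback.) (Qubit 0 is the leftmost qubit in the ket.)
-0.6153|01⟩ + (0.5574 + 0.5574i)|11⟩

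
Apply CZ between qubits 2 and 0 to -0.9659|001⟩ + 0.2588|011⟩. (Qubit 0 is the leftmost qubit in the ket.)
-0.9659|001⟩ + 0.2588|011⟩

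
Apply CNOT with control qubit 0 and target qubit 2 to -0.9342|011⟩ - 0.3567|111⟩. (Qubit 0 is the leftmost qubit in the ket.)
-0.9342|011⟩ - 0.3567|110⟩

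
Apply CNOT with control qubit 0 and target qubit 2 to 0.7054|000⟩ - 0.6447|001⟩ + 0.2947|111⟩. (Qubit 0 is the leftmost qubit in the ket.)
0.7054|000⟩ - 0.6447|001⟩ + 0.2947|110⟩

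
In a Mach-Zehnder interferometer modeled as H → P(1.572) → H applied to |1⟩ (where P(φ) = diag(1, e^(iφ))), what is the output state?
(0.5006 - 0.5i)|0⟩ + (0.4994 + 0.5i)|1⟩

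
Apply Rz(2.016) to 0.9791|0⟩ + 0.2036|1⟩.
(0.5224 - 0.8281i)|0⟩ + (0.1086 + 0.1722i)|1⟩

Rz(2.016) = [[e^(−iθ/2), 0], [0, e^(iθ/2)]] with e^(±iθ/2) = cos(θ/2) ± i·sin(θ/2); θ = 2.016, cos(θ/2) ≈ 0.533553, sin(θ/2) ≈ 0.845766.
With a = amp(|0⟩) = 0.9791 and b = amp(|1⟩) = 0.2036:
new amp(|0⟩) = (0.533553 - 0.845766i)·a = (0.5224 - 0.8281i)
new amp(|1⟩) = (0.533553 + 0.845766i)·b = (0.1086 + 0.1722i)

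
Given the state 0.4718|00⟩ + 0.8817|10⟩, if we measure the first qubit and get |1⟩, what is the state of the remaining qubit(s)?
|0⟩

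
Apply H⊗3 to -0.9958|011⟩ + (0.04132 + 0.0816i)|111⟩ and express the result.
(-0.3375 + 0.02885i)|000⟩ + (0.3375 - 0.02885i)|001⟩ + (0.3375 - 0.02885i)|010⟩ + (-0.3375 + 0.02885i)|011⟩ + (-0.3667 - 0.02885i)|100⟩ + (0.3667 + 0.02885i)|101⟩ + (0.3667 + 0.02885i)|110⟩ + (-0.3667 - 0.02885i)|111⟩

H⊗3 gives amp(|y⟩) = (1/2√2) Σ_x (−1)^(x·y) amp(|x⟩), where x·y is the number of positions in which both x and y have a 1.
|000⟩: (-0.9958 + (0.04132 + 0.0816i))/(2√2) = (-0.3375 + 0.02885i)
|001⟩: (0.9958 - (0.04132 + 0.0816i))/(2√2) = (0.3375 - 0.02885i)
|010⟩: (0.9958 - (0.04132 + 0.0816i))/(2√2) = (0.3375 - 0.02885i)
|011⟩: (-0.9958 + (0.04132 + 0.0816i))/(2√2) = (-0.3375 + 0.02885i)
|100⟩: (-0.9958 - (0.04132 + 0.0816i))/(2√2) = (-0.3667 - 0.02885i)
|101⟩: (0.9958 + (0.04132 + 0.0816i))/(2√2) = (0.3667 + 0.02885i)
|110⟩: (0.9958 + (0.04132 + 0.0816i))/(2√2) = (0.3667 + 0.02885i)
|111⟩: (-0.9958 - (0.04132 + 0.0816i))/(2√2) = (-0.3667 - 0.02885i)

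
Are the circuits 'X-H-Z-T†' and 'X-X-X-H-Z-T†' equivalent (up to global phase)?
Yes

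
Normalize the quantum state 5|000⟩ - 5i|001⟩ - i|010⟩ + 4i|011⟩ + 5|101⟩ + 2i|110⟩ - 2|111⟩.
1/2|000⟩ - (1/2)i|001⟩ - 0.1i|010⟩ + 0.4i|011⟩ + 1/2|101⟩ + 0.2i|110⟩ - 0.2|111⟩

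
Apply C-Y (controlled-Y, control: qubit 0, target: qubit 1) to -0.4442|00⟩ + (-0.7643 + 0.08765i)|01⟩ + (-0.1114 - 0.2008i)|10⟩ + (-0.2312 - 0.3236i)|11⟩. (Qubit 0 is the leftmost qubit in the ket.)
-0.4442|00⟩ + (-0.7643 + 0.08765i)|01⟩ + (-0.3236 + 0.2312i)|10⟩ + (0.2008 - 0.1114i)|11⟩

C-Y leaves the control-|0⟩ kets |00⟩, |01⟩ unchanged and applies Y to qubit 1 on the control-|1⟩ pair (|10⟩, |11⟩).
Y = [[0, -i], [i, 0]].
With a = amp(|10⟩) = (-0.1114 - 0.2008i) and b = amp(|11⟩) = (-0.2312 - 0.3236i):
new amp(|10⟩) = (-i)·b = (-0.3236 + 0.2312i)
new amp(|11⟩) = (i)·a = (0.2008 - 0.1114i)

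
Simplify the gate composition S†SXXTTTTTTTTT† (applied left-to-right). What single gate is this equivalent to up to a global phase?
T†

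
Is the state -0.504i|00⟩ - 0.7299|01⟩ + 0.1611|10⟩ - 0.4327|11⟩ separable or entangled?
Entangled

Writing the state as a|00⟩ + b|01⟩ + c|10⟩ + d|11⟩, it is a product state iff ad − bc = 0.
Here (a, b, c, d) = (-0.504i, -0.7299, 0.1611, -0.4327): ad − bc = (-0.504i)(-0.4327) − (-0.7299)(0.1611) = (0.1176 + 0.2181i) ≠ 0, so the state is entangled.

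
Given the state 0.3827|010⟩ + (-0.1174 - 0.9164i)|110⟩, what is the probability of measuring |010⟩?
0.1465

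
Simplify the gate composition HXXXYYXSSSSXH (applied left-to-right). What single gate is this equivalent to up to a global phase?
Z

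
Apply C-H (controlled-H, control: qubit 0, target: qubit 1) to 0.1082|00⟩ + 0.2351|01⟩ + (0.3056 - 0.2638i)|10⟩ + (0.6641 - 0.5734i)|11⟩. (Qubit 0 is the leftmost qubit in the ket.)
0.1082|00⟩ + 0.2351|01⟩ + (0.6857 - 0.592i)|10⟩ + (-0.2535 + 0.2189i)|11⟩

C-H leaves the control-|0⟩ kets |00⟩, |01⟩ unchanged and applies H to qubit 1 on the control-|1⟩ pair (|10⟩, |11⟩).
H = [[1/√2, 1/√2], [1/√2, -1/√2]].
With a = amp(|10⟩) = (0.3056 - 0.2638i) and b = amp(|11⟩) = (0.6641 - 0.5734i):
new amp(|10⟩) = (1/√2)·a + (1/√2)·b = (0.6857 - 0.592i)
new amp(|11⟩) = (1/√2)·a + (-1/√2)·b = (-0.2535 + 0.2189i)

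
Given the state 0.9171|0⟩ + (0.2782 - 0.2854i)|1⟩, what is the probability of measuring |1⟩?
0.1588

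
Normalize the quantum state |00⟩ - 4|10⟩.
0.2425|00⟩ - 0.9701|10⟩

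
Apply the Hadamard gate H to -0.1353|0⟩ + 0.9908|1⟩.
0.6049|0⟩ - 0.7963|1⟩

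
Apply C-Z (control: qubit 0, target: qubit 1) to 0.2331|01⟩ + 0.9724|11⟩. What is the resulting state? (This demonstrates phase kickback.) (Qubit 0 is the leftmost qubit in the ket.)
0.2331|01⟩ - 0.9724|11⟩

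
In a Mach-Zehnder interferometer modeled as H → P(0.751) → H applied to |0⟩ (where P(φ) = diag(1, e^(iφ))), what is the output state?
(0.8655 + 0.3412i)|0⟩ + (0.1345 - 0.3412i)|1⟩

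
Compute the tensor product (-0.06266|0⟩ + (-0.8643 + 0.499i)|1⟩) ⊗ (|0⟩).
-0.06266|00⟩ + (-0.8643 + 0.499i)|10⟩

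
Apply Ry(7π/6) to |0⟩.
-0.2588|0⟩ + 0.9659|1⟩

Ry(7π/6) = [[cos(θ/2), −sin(θ/2)], [sin(θ/2), cos(θ/2)]]; θ = 7π/6, cos(θ/2) ≈ -0.258819, sin(θ/2) ≈ 0.965926.
With a = amp(|0⟩) = 1 and b = amp(|1⟩) = 0:
new amp(|0⟩) = (-0.258819)·a + (-0.965926)·b = -0.2588
new amp(|1⟩) = (0.965926)·a + (-0.258819)·b = 0.9659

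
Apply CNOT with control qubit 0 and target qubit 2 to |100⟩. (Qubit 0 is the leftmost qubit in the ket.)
|101⟩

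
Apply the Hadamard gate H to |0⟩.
1/√2|0⟩ + 1/√2|1⟩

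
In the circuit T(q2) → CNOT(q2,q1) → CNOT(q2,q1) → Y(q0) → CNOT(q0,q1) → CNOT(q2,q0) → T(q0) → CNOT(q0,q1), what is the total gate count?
8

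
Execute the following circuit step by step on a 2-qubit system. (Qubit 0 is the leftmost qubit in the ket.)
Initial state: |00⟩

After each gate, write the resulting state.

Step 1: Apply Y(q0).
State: i|10⟩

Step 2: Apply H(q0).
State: (1/√2)i|00⟩ - (1/√2)i|10⟩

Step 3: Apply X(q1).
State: (1/√2)i|01⟩ - (1/√2)i|11⟩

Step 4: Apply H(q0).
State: i|11⟩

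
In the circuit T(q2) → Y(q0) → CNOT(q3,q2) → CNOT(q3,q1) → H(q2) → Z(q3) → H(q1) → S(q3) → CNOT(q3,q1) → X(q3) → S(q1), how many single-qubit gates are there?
8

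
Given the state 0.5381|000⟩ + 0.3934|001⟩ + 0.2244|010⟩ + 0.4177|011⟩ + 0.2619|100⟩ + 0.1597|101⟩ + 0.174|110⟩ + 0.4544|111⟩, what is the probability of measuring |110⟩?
0.03028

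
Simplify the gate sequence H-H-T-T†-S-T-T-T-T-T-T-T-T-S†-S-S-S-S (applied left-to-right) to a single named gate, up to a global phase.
I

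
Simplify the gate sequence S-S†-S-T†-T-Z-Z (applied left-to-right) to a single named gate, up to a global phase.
S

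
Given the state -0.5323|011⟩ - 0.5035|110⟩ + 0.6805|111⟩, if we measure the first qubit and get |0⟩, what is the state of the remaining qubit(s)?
-|11⟩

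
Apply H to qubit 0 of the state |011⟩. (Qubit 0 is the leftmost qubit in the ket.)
1/√2|011⟩ + 1/√2|111⟩

H on qubit 0 mixes each pair of kets that differ only in qubit 0: amplitudes (a, b) of (|…0…⟩, |…1…⟩) become ((a + b)/√2, (a − b)/√2). Kets absent from the input have amplitude 0.
(|011⟩, |111⟩): (a, b) = (1, 0) → (1/√2, 1/√2)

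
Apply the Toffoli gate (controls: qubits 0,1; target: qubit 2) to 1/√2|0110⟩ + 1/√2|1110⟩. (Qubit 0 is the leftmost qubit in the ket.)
1/√2|0110⟩ + 1/√2|1100⟩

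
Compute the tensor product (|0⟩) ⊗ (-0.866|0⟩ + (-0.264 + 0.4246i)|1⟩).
-0.866|00⟩ + (-0.264 + 0.4246i)|01⟩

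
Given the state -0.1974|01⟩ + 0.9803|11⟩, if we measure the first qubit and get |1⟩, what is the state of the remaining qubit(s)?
|1⟩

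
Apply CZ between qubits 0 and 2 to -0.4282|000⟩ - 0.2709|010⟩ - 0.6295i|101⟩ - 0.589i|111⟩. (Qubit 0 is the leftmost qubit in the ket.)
-0.4282|000⟩ - 0.2709|010⟩ + 0.6295i|101⟩ + 0.589i|111⟩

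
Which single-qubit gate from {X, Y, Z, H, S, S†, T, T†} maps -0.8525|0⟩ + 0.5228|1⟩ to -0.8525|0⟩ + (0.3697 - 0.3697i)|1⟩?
T†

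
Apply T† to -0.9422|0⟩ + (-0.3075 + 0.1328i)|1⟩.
-0.9422|0⟩ + (-0.1235 + 0.3113i)|1⟩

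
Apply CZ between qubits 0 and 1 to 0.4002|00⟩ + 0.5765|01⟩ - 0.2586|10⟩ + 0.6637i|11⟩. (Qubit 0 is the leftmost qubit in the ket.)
0.4002|00⟩ + 0.5765|01⟩ - 0.2586|10⟩ - 0.6637i|11⟩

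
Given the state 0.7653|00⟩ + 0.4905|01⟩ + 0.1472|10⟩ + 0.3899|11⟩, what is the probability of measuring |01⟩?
0.2406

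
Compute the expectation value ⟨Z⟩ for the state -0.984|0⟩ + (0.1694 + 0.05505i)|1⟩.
0.9365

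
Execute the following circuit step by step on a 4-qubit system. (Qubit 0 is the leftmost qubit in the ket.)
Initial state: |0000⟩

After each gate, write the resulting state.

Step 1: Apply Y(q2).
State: i|0010⟩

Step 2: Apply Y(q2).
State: |0000⟩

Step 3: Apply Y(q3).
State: i|0001⟩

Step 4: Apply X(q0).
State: i|1001⟩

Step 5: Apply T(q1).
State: i|1001⟩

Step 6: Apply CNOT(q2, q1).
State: i|1001⟩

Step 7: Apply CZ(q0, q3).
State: -i|1001⟩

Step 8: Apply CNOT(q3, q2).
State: -i|1011⟩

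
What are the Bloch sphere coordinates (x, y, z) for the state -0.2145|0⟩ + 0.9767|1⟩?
(-0.419, 0, -0.9079)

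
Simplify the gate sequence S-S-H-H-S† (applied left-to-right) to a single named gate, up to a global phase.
S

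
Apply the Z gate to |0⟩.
|0⟩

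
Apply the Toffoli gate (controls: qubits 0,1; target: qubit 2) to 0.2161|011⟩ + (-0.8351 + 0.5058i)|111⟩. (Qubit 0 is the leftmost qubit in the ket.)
0.2161|011⟩ + (-0.8351 + 0.5058i)|110⟩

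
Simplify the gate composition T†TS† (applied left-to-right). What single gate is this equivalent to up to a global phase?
S†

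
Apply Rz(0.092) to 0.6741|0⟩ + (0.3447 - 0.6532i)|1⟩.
(0.6734 - 0.031i)|0⟩ + (0.3744 - 0.6367i)|1⟩

Rz(0.092) = [[e^(−iθ/2), 0], [0, e^(iθ/2)]] with e^(±iθ/2) = cos(θ/2) ± i·sin(θ/2); θ = 0.092, cos(θ/2) ≈ 0.998942, sin(θ/2) ≈ 0.0459838.
With a = amp(|0⟩) = 0.6741 and b = amp(|1⟩) = (0.3447 - 0.6532i):
new amp(|0⟩) = (0.998942 - 0.0459838i)·a = (0.6734 - 0.031i)
new amp(|1⟩) = (0.998942 + 0.0459838i)·b = (0.3744 - 0.6367i)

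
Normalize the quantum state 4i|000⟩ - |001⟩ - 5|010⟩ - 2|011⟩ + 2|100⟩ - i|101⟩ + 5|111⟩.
0.4588i|000⟩ - 0.1147|001⟩ - 0.5735|010⟩ - 0.2294|011⟩ + 0.2294|100⟩ - 0.1147i|101⟩ + 0.5735|111⟩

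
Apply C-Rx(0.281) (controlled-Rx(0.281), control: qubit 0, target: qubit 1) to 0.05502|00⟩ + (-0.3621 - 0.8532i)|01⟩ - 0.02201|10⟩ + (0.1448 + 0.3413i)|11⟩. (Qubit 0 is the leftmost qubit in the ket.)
0.05502|00⟩ + (-0.3621 - 0.8532i)|01⟩ + (0.026 - 0.02028i)|10⟩ + (0.1434 + 0.341i)|11⟩

C-Rx(0.281) leaves the control-|0⟩ kets |00⟩, |01⟩ unchanged and applies Rx(0.281) to qubit 1 on the control-|1⟩ pair (|10⟩, |11⟩).
Rx(0.281) = [[cos(θ/2), −i·sin(θ/2)], [−i·sin(θ/2), cos(θ/2)]]; θ = 0.281, cos(θ/2) ≈ 0.990146, sin(θ/2) ≈ 0.140038.
With a = amp(|10⟩) = -0.02201 and b = amp(|11⟩) = (0.1448 + 0.3413i):
new amp(|10⟩) = (0.990146)·a + (-0.140038i)·b = (0.026 - 0.02028i)
new amp(|11⟩) = (-0.140038i)·a + (0.990146)·b = (0.1434 + 0.341i)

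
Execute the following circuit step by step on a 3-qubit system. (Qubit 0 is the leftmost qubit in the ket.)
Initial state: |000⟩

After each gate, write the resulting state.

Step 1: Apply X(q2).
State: |001⟩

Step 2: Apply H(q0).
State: 1/√2|001⟩ + 1/√2|101⟩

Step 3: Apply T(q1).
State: 1/√2|001⟩ + 1/√2|101⟩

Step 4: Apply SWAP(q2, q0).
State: 1/√2|100⟩ + 1/√2|101⟩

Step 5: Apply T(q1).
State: 1/√2|100⟩ + 1/√2|101⟩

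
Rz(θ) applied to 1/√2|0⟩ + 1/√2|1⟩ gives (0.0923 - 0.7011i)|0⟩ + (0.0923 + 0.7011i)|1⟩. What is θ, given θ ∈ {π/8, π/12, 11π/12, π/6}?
11π/12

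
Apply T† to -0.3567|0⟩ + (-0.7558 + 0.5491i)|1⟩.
-0.3567|0⟩ + (-0.1462 + 0.9227i)|1⟩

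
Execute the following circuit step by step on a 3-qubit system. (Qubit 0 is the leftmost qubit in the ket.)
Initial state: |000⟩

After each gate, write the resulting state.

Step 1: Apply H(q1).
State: 1/√2|000⟩ + 1/√2|010⟩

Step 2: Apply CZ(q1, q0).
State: 1/√2|000⟩ + 1/√2|010⟩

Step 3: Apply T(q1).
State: 1/√2|000⟩ + (1/2 + (1/2)i)|010⟩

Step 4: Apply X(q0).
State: 1/√2|100⟩ + (1/2 + (1/2)i)|110⟩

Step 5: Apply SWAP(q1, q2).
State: 1/√2|100⟩ + (1/2 + (1/2)i)|101⟩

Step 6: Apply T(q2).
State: 1/√2|100⟩ + (1/√2)i|101⟩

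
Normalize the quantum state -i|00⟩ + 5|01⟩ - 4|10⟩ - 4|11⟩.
-0.1313i|00⟩ + 0.6565|01⟩ - 0.5252|10⟩ - 0.5252|11⟩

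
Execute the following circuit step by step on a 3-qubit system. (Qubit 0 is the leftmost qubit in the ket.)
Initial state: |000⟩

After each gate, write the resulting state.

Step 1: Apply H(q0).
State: 1/√2|000⟩ + 1/√2|100⟩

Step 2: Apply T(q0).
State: 1/√2|000⟩ + (1/2 + (1/2)i)|100⟩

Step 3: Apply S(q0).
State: 1/√2|000⟩ + (-1/2 + (1/2)i)|100⟩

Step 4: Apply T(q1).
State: 1/√2|000⟩ + (-1/2 + (1/2)i)|100⟩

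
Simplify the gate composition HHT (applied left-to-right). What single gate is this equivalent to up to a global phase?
T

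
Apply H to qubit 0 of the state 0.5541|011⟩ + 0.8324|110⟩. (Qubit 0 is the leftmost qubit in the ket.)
0.5886|010⟩ + 0.3918|011⟩ - 0.5886|110⟩ + 0.3918|111⟩

H on qubit 0 mixes each pair of kets that differ only in qubit 0: amplitudes (a, b) of (|…0…⟩, |…1…⟩) become ((a + b)/√2, (a − b)/√2). Kets absent from the input have amplitude 0.
(|010⟩, |110⟩): (a, b) = (0, 0.8324) → (0.5886, -0.5886)
(|011⟩, |111⟩): (a, b) = (0.5541, 0) → (0.3918, 0.3918)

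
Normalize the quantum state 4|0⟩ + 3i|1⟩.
0.8|0⟩ + 0.6i|1⟩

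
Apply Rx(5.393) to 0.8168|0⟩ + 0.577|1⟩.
(-0.7372 - 0.2484i)|0⟩ + (-0.5208 - 0.3517i)|1⟩

Rx(5.393) = [[cos(θ/2), −i·sin(θ/2)], [−i·sin(θ/2), cos(θ/2)]]; θ = 5.393, cos(θ/2) ≈ -0.902571, sin(θ/2) ≈ 0.430542.
With a = amp(|0⟩) = 0.8168 and b = amp(|1⟩) = 0.577:
new amp(|0⟩) = (-0.902571)·a + (-0.430542i)·b = (-0.7372 - 0.2484i)
new amp(|1⟩) = (-0.430542i)·a + (-0.902571)·b = (-0.5208 - 0.3517i)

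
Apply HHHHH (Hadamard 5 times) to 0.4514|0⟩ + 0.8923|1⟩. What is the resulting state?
0.9501|0⟩ - 0.3118|1⟩

H² = I, so H^5 = H: a single Hadamard. With (a, b) = (0.4514, 0.8923), H gives ((a + b)/√2, (a − b)/√2) = (0.9501, -0.3118).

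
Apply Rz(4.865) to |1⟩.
(-0.759 + 0.6511i)|1⟩

Rz(4.865) = [[e^(−iθ/2), 0], [0, e^(iθ/2)]] with e^(±iθ/2) = cos(θ/2) ± i·sin(θ/2); θ = 4.865, cos(θ/2) ≈ -0.758953, sin(θ/2) ≈ 0.651145.
With a = amp(|0⟩) = 0 and b = amp(|1⟩) = 1:
new amp(|0⟩) = (-0.758953 - 0.651145i)·a = 0
new amp(|1⟩) = (-0.758953 + 0.651145i)·b = (-0.759 + 0.6511i)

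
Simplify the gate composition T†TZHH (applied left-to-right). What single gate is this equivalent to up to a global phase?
Z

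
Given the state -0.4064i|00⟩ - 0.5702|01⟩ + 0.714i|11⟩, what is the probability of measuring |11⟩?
0.5098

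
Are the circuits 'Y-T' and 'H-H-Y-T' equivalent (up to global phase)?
Yes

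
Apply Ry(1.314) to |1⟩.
-0.6107|0⟩ + 0.7918|1⟩

Ry(1.314) = [[cos(θ/2), −sin(θ/2)], [sin(θ/2), cos(θ/2)]]; θ = 1.314, cos(θ/2) ≈ 0.791828, sin(θ/2) ≈ 0.610744.
With a = amp(|0⟩) = 0 and b = amp(|1⟩) = 1:
new amp(|0⟩) = (0.791828)·a + (-0.610744)·b = -0.6107
new amp(|1⟩) = (0.610744)·a + (0.791828)·b = 0.7918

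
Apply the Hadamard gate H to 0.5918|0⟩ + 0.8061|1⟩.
0.9885|0⟩ - 0.1515|1⟩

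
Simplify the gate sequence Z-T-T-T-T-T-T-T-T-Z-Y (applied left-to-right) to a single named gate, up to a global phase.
Y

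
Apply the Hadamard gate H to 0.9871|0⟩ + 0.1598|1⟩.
0.811|0⟩ + 0.585|1⟩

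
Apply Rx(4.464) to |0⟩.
-0.6141|0⟩ - 0.7893i|1⟩

Rx(4.464) = [[cos(θ/2), −i·sin(θ/2)], [−i·sin(θ/2), cos(θ/2)]]; θ = 4.464, cos(θ/2) ≈ -0.614067, sin(θ/2) ≈ 0.789254.
With a = amp(|0⟩) = 1 and b = amp(|1⟩) = 0:
new amp(|0⟩) = (-0.614067)·a + (-0.789254i)·b = -0.6141
new amp(|1⟩) = (-0.789254i)·a + (-0.614067)·b = -0.7893i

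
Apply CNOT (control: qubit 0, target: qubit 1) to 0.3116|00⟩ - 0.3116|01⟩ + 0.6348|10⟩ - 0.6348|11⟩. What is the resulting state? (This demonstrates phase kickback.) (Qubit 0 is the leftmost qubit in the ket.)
0.3116|00⟩ - 0.3116|01⟩ - 0.6348|10⟩ + 0.6348|11⟩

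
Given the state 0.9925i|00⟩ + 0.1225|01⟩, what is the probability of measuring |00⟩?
0.9851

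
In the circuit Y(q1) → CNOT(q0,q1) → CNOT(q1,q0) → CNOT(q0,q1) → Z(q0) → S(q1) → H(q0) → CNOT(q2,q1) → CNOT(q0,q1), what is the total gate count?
9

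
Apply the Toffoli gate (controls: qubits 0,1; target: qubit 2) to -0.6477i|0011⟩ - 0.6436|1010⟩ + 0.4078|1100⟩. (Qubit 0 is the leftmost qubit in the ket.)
-0.6477i|0011⟩ - 0.6436|1010⟩ + 0.4078|1110⟩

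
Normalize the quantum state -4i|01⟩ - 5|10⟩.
-0.6247i|01⟩ - 0.7809|10⟩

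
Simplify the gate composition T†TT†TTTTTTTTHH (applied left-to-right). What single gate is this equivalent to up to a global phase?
T†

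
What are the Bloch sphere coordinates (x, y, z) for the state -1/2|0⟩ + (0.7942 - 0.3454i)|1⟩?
(-0.7942, 0.3454, -0.5001)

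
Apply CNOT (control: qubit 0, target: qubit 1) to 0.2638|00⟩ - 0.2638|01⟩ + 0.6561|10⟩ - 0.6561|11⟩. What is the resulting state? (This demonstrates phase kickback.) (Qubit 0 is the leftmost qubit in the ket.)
0.2638|00⟩ - 0.2638|01⟩ - 0.6561|10⟩ + 0.6561|11⟩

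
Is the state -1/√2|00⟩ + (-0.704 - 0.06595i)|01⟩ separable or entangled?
Separable

Writing the state as a|00⟩ + b|01⟩ + c|10⟩ + d|11⟩, it is a product state iff ad − bc = 0.
Here (a, b, c, d) = (-1/√2, (-0.704 - 0.06595i), 0, 0): ad − bc = (-1/√2)(0) − (-0.704 - 0.06595i)(0) = 0, so the state is separable.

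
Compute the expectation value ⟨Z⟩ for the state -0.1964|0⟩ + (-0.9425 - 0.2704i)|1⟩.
-0.9228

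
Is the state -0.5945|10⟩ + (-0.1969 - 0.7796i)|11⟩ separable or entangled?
Separable

Writing the state as a|00⟩ + b|01⟩ + c|10⟩ + d|11⟩, it is a product state iff ad − bc = 0.
Here (a, b, c, d) = (0, 0, -0.5945, (-0.1969 - 0.7796i)): ad − bc = (0)(-0.1969 - 0.7796i) − (0)(-0.5945) = 0, so the state is separable.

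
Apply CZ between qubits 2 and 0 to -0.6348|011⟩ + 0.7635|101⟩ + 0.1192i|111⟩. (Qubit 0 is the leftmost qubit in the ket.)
-0.6348|011⟩ - 0.7635|101⟩ - 0.1192i|111⟩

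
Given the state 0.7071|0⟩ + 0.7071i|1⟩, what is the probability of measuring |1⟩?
0.5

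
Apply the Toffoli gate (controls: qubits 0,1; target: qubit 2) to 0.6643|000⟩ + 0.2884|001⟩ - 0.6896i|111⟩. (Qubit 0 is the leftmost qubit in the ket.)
0.6643|000⟩ + 0.2884|001⟩ - 0.6896i|110⟩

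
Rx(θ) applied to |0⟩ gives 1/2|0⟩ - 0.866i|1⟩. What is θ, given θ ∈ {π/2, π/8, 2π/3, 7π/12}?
2π/3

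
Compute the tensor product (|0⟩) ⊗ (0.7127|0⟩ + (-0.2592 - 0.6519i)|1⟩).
0.7127|00⟩ + (-0.2592 - 0.6519i)|01⟩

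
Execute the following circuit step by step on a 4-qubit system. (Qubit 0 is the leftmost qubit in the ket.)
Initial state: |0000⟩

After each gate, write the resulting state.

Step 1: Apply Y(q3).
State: i|0001⟩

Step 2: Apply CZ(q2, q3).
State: i|0001⟩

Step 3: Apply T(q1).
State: i|0001⟩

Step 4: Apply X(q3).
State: i|0000⟩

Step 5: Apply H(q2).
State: (1/√2)i|0000⟩ + (1/√2)i|0010⟩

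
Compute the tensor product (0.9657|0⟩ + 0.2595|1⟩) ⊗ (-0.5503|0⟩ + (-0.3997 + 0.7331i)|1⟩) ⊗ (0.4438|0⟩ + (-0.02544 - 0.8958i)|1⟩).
-0.2358|000⟩ + (0.01352 + 0.4761i)|001⟩ + (-0.1713 + 0.3142i)|010⟩ + (0.644 + 0.3278i)|011⟩ - 0.06338|100⟩ + (0.003633 + 0.1279i)|101⟩ + (-0.04603 + 0.08443i)|110⟩ + (0.1731 + 0.08807i)|111⟩

amp(|b₁b₂…⟩) = product of the factor amplitudes for bits b₁, b₂, …; only kets whose every factor amplitude is nonzero survive.
|000⟩: (0.9657)(-0.5503)(0.4438) = -0.2358
|001⟩: (0.9657)(-0.5503)(-0.02544 - 0.8958i) = (0.01352 + 0.4761i)
|010⟩: (0.9657)(-0.3997 + 0.7331i)(0.4438) = (-0.1713 + 0.3142i)
|011⟩: (0.9657)(-0.3997 + 0.7331i)(-0.02544 - 0.8958i) = (0.644 + 0.3278i)
|100⟩: (0.2595)(-0.5503)(0.4438) = -0.06338
|101⟩: (0.2595)(-0.5503)(-0.02544 - 0.8958i) = (0.003633 + 0.1279i)
|110⟩: (0.2595)(-0.3997 + 0.7331i)(0.4438) = (-0.04603 + 0.08443i)
|111⟩: (0.2595)(-0.3997 + 0.7331i)(-0.02544 - 0.8958i) = (0.1731 + 0.08807i)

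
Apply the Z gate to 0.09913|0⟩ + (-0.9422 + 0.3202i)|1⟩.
0.09913|0⟩ + (0.9422 - 0.3202i)|1⟩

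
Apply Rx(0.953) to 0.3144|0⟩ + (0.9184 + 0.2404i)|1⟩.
(0.3896 - 0.4212i)|0⟩ + (0.8161 + 0.06941i)|1⟩

Rx(0.953) = [[cos(θ/2), −i·sin(θ/2)], [−i·sin(θ/2), cos(θ/2)]]; θ = 0.953, cos(θ/2) ≈ 0.888606, sin(θ/2) ≈ 0.458672.
With a = amp(|0⟩) = 0.3144 and b = amp(|1⟩) = (0.9184 + 0.2404i):
new amp(|0⟩) = (0.888606)·a + (-0.458672i)·b = (0.3896 - 0.4212i)
new amp(|1⟩) = (-0.458672i)·a + (0.888606)·b = (0.8161 + 0.06941i)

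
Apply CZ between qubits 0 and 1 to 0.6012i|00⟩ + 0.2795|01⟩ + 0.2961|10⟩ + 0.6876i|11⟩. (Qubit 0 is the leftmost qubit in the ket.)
0.6012i|00⟩ + 0.2795|01⟩ + 0.2961|10⟩ - 0.6876i|11⟩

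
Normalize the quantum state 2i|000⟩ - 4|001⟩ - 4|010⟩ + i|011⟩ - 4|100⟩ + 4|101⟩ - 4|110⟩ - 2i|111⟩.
0.212i|000⟩ - 0.424|001⟩ - 0.424|010⟩ + 0.106i|011⟩ - 0.424|100⟩ + 0.424|101⟩ - 0.424|110⟩ - 0.212i|111⟩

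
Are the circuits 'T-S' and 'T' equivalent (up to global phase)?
No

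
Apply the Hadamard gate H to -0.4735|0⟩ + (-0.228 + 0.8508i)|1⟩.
(-0.496 + 0.6016i)|0⟩ + (-0.1736 - 0.6016i)|1⟩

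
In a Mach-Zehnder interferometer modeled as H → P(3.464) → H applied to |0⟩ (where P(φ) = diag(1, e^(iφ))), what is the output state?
(0.02576 - 0.1584i)|0⟩ + (0.9742 + 0.1584i)|1⟩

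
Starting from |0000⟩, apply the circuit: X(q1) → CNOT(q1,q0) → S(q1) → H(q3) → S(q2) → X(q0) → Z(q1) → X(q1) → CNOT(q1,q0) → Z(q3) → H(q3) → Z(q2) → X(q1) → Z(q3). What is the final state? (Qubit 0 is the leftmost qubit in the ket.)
i|0101⟩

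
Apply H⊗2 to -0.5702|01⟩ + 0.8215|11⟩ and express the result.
0.1257|00⟩ - 0.1257|01⟩ - 0.6959|10⟩ + 0.6959|11⟩

H⊗2 gives amp(|y⟩) = (1/2) Σ_x (−1)^(x·y) amp(|x⟩), where x·y is the number of positions in which both x and y have a 1.
|00⟩: (-0.5702 + 0.8215)/2 = 0.1257
|01⟩: (0.5702 - 0.8215)/2 = -0.1257
|10⟩: (-0.5702 - 0.8215)/2 = -0.6959
|11⟩: (0.5702 + 0.8215)/2 = 0.6959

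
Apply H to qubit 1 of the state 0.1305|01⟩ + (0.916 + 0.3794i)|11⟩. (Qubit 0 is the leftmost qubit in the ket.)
0.09228|00⟩ - 0.09228|01⟩ + (0.6477 + 0.2683i)|10⟩ + (-0.6477 - 0.2683i)|11⟩

H on qubit 1 mixes each pair of kets that differ only in qubit 1: amplitudes (a, b) of (|…0…⟩, |…1…⟩) become ((a + b)/√2, (a − b)/√2). Kets absent from the input have amplitude 0.
(|00⟩, |01⟩): (a, b) = (0, 0.1305) → (0.09228, -0.09228)
(|10⟩, |11⟩): (a, b) = (0, (0.916 + 0.3794i)) → ((0.6477 + 0.2683i), (-0.6477 - 0.2683i))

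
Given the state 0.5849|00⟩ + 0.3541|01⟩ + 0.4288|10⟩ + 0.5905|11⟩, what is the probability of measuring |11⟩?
0.3487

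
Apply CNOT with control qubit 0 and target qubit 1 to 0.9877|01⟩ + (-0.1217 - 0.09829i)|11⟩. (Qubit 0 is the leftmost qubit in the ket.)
0.9877|01⟩ + (-0.1217 - 0.09829i)|10⟩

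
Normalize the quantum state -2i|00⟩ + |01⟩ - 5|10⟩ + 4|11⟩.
-0.2949i|00⟩ + 0.1474|01⟩ - 0.7372|10⟩ + 0.5898|11⟩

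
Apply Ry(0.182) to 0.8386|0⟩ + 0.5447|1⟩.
0.7856|0⟩ + 0.6187|1⟩

Ry(0.182) = [[cos(θ/2), −sin(θ/2)], [sin(θ/2), cos(θ/2)]]; θ = 0.182, cos(θ/2) ≈ 0.995862, sin(θ/2) ≈ 0.0908745.
With a = amp(|0⟩) = 0.8386 and b = amp(|1⟩) = 0.5447:
new amp(|0⟩) = (0.995862)·a + (-0.0908745)·b = 0.7856
new amp(|1⟩) = (0.0908745)·a + (0.995862)·b = 0.6187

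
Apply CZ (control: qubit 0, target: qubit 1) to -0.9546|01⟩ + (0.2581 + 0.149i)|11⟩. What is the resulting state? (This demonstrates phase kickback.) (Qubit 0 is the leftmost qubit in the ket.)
-0.9546|01⟩ + (-0.2581 - 0.149i)|11⟩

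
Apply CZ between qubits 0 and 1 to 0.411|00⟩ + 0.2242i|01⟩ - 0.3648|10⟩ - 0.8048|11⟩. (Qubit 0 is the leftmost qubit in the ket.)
0.411|00⟩ + 0.2242i|01⟩ - 0.3648|10⟩ + 0.8048|11⟩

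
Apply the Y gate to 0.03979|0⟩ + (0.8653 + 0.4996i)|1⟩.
(0.4996 - 0.8653i)|0⟩ + 0.03979i|1⟩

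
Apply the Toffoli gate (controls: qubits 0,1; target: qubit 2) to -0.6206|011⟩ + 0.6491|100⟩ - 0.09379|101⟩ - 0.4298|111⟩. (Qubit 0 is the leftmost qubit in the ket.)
-0.6206|011⟩ + 0.6491|100⟩ - 0.09379|101⟩ - 0.4298|110⟩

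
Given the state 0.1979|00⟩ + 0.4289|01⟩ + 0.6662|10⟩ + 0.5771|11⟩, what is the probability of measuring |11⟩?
0.333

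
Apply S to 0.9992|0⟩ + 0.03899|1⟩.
0.9992|0⟩ + 0.03899i|1⟩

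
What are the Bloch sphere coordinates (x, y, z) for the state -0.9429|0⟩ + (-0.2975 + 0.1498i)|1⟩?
(0.561, -0.2825, 0.7781)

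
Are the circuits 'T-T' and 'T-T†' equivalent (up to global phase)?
No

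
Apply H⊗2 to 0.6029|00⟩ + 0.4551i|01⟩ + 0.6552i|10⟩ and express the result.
(0.3015 + 0.5552i)|00⟩ + (0.3015 + 0.1001i)|01⟩ + (0.3015 - 0.1001i)|10⟩ + (0.3015 - 0.5552i)|11⟩

H⊗2 gives amp(|y⟩) = (1/2) Σ_x (−1)^(x·y) amp(|x⟩), where x·y is the number of positions in which both x and y have a 1.
|00⟩: (0.6029 + 0.4551i + 0.6552i)/2 = (0.3015 + 0.5552i)
|01⟩: (0.6029 - 0.4551i + 0.6552i)/2 = (0.3015 + 0.1001i)
|10⟩: (0.6029 + 0.4551i - 0.6552i)/2 = (0.3015 - 0.1001i)
|11⟩: (0.6029 - 0.4551i - 0.6552i)/2 = (0.3015 - 0.5552i)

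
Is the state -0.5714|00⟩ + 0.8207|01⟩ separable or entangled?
Separable

Writing the state as a|00⟩ + b|01⟩ + c|10⟩ + d|11⟩, it is a product state iff ad − bc = 0.
Here (a, b, c, d) = (-0.5714, 0.8207, 0, 0): ad − bc = (-0.5714)(0) − (0.8207)(0) = 0, so the state is separable.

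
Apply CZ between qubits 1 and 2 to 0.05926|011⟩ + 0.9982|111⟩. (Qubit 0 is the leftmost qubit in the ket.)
-0.05926|011⟩ - 0.9982|111⟩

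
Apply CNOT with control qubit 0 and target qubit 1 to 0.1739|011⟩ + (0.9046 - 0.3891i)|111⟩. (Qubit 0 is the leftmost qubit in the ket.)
0.1739|011⟩ + (0.9046 - 0.3891i)|101⟩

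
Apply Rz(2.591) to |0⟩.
(0.2718 - 0.9623i)|0⟩

Rz(2.591) = [[e^(−iθ/2), 0], [0, e^(iθ/2)]] with e^(±iθ/2) = cos(θ/2) ± i·sin(θ/2); θ = 2.591, cos(θ/2) ≈ 0.271832, sin(θ/2) ≈ 0.962345.
With a = amp(|0⟩) = 1 and b = amp(|1⟩) = 0:
new amp(|0⟩) = (0.271832 - 0.962345i)·a = (0.2718 - 0.9623i)
new amp(|1⟩) = (0.271832 + 0.962345i)·b = 0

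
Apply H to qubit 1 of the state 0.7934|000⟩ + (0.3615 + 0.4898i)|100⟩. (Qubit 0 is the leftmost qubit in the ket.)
0.561|000⟩ + 0.561|010⟩ + (0.2556 + 0.3463i)|100⟩ + (0.2556 + 0.3463i)|110⟩

H on qubit 1 mixes each pair of kets that differ only in qubit 1: amplitudes (a, b) of (|…0…⟩, |…1…⟩) become ((a + b)/√2, (a − b)/√2). Kets absent from the input have amplitude 0.
(|000⟩, |010⟩): (a, b) = (0.7934, 0) → (0.561, 0.561)
(|100⟩, |110⟩): (a, b) = ((0.3615 + 0.4898i), 0) → ((0.2556 + 0.3463i), (0.2556 + 0.3463i))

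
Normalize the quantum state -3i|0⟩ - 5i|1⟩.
-0.5145i|0⟩ - 0.8575i|1⟩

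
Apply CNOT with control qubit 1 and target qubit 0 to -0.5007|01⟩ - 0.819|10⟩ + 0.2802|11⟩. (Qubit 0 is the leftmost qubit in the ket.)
0.2802|01⟩ - 0.819|10⟩ - 0.5007|11⟩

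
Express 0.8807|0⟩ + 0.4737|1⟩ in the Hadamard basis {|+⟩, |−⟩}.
0.9577|+⟩ + 0.2878|−⟩

With |ψ⟩ = α|0⟩ + β|1⟩, the Hadamard-basis coefficients are ⟨+|ψ⟩ = (α + β)/√2 and ⟨−|ψ⟩ = (α − β)/√2.
Here α = 0.8807, β = 0.4737: (α + β)/√2 = 0.9577, (α − β)/√2 = 0.2878.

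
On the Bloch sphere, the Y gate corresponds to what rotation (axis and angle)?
Rotation by π around the y-axis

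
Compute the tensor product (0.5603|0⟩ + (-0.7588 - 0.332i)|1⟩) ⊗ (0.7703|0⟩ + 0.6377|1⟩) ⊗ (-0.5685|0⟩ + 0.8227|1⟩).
-0.2454|000⟩ + 0.3551|001⟩ - 0.2031|010⟩ + 0.294|011⟩ + (0.3323 + 0.1454i)|100⟩ + (-0.4809 - 0.2104i)|101⟩ + (0.2751 + 0.1204i)|110⟩ + (-0.3981 - 0.1742i)|111⟩

amp(|b₁b₂…⟩) = product of the factor amplitudes for bits b₁, b₂, …; only kets whose every factor amplitude is nonzero survive.
|000⟩: (0.5603)(0.7703)(-0.5685) = -0.2454
|001⟩: (0.5603)(0.7703)(0.8227) = 0.3551
|010⟩: (0.5603)(0.6377)(-0.5685) = -0.2031
|011⟩: (0.5603)(0.6377)(0.8227) = 0.294
|100⟩: (-0.7588 - 0.332i)(0.7703)(-0.5685) = (0.3323 + 0.1454i)
|101⟩: (-0.7588 - 0.332i)(0.7703)(0.8227) = (-0.4809 - 0.2104i)
|110⟩: (-0.7588 - 0.332i)(0.6377)(-0.5685) = (0.2751 + 0.1204i)
|111⟩: (-0.7588 - 0.332i)(0.6377)(0.8227) = (-0.3981 - 0.1742i)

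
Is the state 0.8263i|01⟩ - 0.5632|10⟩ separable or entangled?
Entangled

Writing the state as a|00⟩ + b|01⟩ + c|10⟩ + d|11⟩, it is a product state iff ad − bc = 0.
Here (a, b, c, d) = (0, 0.8263i, -0.5632, 0): ad − bc = (0)(0) − (0.8263i)(-0.5632) = 0.4654i ≠ 0, so the state is entangled.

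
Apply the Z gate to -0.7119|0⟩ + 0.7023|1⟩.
-0.7119|0⟩ - 0.7023|1⟩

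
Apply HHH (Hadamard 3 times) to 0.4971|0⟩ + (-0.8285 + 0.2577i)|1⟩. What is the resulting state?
(-0.2343 + 0.1822i)|0⟩ + (0.9373 - 0.1822i)|1⟩

H² = I, so H^3 = H: a single Hadamard. With (a, b) = (0.4971, (-0.8285 + 0.2577i)), H gives ((a + b)/√2, (a − b)/√2) = ((-0.2343 + 0.1822i), (0.9373 - 0.1822i)).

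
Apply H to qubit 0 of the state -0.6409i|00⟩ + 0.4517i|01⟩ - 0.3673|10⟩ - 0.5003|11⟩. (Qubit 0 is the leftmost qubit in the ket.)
(-0.2597 - 0.4532i)|00⟩ + (-0.3538 + 0.3194i)|01⟩ + (0.2597 - 0.4532i)|10⟩ + (0.3538 + 0.3194i)|11⟩

H on qubit 0 mixes each pair of kets that differ only in qubit 0: amplitudes (a, b) of (|…0…⟩, |…1…⟩) become ((a + b)/√2, (a − b)/√2). Kets absent from the input have amplitude 0.
(|00⟩, |10⟩): (a, b) = (-0.6409i, -0.3673) → ((-0.2597 - 0.4532i), (0.2597 - 0.4532i))
(|01⟩, |11⟩): (a, b) = (0.4517i, -0.5003) → ((-0.3538 + 0.3194i), (0.3538 + 0.3194i))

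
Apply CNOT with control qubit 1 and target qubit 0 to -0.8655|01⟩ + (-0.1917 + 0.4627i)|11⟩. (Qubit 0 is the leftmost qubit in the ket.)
(-0.1917 + 0.4627i)|01⟩ - 0.8655|11⟩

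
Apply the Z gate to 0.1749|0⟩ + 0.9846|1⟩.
0.1749|0⟩ - 0.9846|1⟩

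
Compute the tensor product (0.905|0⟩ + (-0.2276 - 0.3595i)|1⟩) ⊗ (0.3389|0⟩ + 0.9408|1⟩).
0.3067|00⟩ + 0.8514|01⟩ + (-0.07713 - 0.1218i)|10⟩ + (-0.2141 - 0.3382i)|11⟩

amp(|b₁b₂…⟩) = product of the factor amplitudes for bits b₁, b₂, …; only kets whose every factor amplitude is nonzero survive.
|00⟩: (0.905)(0.3389) = 0.3067
|01⟩: (0.905)(0.9408) = 0.8514
|10⟩: (-0.2276 - 0.3595i)(0.3389) = (-0.07713 - 0.1218i)
|11⟩: (-0.2276 - 0.3595i)(0.9408) = (-0.2141 - 0.3382i)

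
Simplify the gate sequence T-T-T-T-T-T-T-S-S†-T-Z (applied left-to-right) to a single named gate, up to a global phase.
Z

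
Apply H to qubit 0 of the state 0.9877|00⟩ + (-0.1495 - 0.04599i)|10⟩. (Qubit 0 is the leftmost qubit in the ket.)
(0.5927 - 0.03252i)|00⟩ + (0.8041 + 0.03252i)|10⟩

H on qubit 0 mixes each pair of kets that differ only in qubit 0: amplitudes (a, b) of (|…0…⟩, |…1…⟩) become ((a + b)/√2, (a − b)/√2). Kets absent from the input have amplitude 0.
(|00⟩, |10⟩): (a, b) = (0.9877, (-0.1495 - 0.04599i)) → ((0.5927 - 0.03252i), (0.8041 + 0.03252i))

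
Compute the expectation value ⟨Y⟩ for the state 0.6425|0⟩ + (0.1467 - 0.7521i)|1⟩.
-0.9664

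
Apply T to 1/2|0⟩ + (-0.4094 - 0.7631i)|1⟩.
1/2|0⟩ + (0.2501 - 0.8291i)|1⟩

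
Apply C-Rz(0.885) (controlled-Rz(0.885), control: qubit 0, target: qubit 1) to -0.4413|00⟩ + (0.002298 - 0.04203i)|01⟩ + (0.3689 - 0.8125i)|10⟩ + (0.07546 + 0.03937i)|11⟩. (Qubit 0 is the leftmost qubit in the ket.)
-0.4413|00⟩ + (0.002298 - 0.04203i)|01⟩ + (-0.01454 - 0.8922i)|10⟩ + (0.05133 + 0.06789i)|11⟩

C-Rz(0.885) leaves the control-|0⟩ kets |00⟩, |01⟩ unchanged and applies Rz(0.885) to qubit 1 on the control-|1⟩ pair (|10⟩, |11⟩).
Rz(0.885) = [[e^(−iθ/2), 0], [0, e^(iθ/2)]] with e^(±iθ/2) = cos(θ/2) ± i·sin(θ/2); θ = 0.885, cos(θ/2) ≈ 0.903684, sin(θ/2) ≈ 0.4282.
With a = amp(|10⟩) = (0.3689 - 0.8125i) and b = amp(|11⟩) = (0.07546 + 0.03937i):
new amp(|10⟩) = (0.903684 - 0.4282i)·a = (-0.01454 - 0.8922i)
new amp(|11⟩) = (0.903684 + 0.4282i)·b = (0.05133 + 0.06789i)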